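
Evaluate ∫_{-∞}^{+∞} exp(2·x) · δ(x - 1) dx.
e^{2}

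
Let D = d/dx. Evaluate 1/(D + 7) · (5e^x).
\frac{5 e^{x}}{8}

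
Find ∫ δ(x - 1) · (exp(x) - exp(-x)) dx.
2 \sinh{\left(1 \right)}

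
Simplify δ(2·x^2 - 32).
\frac{\delta(x - 4) + \delta(x + 4)}{16}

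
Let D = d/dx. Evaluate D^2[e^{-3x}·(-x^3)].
3 x \left(- 3 x^{2} + 6 x - 2\right) e^{- 3 x}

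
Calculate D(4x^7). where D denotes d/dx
28 x^{6}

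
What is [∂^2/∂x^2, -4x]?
-8\frac{d}{dx}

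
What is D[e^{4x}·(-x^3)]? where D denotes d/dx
x^{2} \left(- 4 x - 3\right) e^{4 x}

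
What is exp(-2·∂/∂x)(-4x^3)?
- 4 x^{3} + 24 x^{2} - 48 x + 32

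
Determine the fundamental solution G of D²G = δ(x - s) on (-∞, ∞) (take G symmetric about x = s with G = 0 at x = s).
\frac{|x - s|}{2}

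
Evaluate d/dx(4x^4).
16 x^{3}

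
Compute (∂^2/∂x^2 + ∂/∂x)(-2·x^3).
6 x \left(- x - 2\right)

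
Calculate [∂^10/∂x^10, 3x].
30\frac{d^{9}}{dx^{9}}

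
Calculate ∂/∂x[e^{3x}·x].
\left(3 x + 1\right) e^{3 x}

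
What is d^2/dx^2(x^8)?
56 x^{6}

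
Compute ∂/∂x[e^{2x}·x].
\left(2 x + 1\right) e^{2 x}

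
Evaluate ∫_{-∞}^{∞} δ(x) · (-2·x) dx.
0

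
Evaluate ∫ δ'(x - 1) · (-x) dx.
1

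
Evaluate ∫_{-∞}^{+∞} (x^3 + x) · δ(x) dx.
0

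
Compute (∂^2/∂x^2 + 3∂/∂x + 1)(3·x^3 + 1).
3 x^{3} + 27 x^{2} + 18 x + 1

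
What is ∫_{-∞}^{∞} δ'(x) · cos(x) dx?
0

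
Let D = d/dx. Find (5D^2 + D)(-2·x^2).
- 4 x - 20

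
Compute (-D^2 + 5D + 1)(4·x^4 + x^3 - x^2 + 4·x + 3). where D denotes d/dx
4 x^{4} + 81 x^{3} - 34 x^{2} - 12 x + 25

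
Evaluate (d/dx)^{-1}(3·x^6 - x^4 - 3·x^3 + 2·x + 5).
\frac{3 x^{7}}{7} - \frac{x^{5}}{5} - \frac{3 x^{4}}{4} + x^{2} + 5 x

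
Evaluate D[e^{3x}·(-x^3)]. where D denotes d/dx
3 x^{2} \left(- x - 1\right) e^{3 x}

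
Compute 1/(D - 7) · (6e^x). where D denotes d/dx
- e^{x}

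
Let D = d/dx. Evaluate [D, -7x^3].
- 21 x^{2}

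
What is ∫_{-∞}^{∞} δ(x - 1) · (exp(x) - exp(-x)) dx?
2 \sinh{\left(1 \right)}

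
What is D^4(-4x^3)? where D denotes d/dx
0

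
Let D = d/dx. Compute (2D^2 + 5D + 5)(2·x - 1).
10 x + 5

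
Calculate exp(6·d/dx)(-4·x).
- 4 x - 24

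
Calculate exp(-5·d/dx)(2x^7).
2 x^{7} - 70 x^{6} + 1050 x^{5} - 8750 x^{4} + 43750 x^{3} - 131250 x^{2} + 218750 x - 156250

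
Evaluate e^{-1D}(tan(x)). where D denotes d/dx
\tan{\left(x - 1 \right)}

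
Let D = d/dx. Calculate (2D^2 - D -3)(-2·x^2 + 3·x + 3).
6 x^{2} - 5 x - 20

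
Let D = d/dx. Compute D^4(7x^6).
2520 x^{2}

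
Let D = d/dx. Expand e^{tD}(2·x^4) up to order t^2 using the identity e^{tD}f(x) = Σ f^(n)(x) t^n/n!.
2 x^{2} \left(6 t^{2} + 4 t x + x^{2}\right)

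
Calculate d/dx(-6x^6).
- 36 x^{5}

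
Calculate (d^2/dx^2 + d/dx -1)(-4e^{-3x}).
- 20 e^{- 3 x}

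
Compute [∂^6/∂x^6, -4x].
-24\frac{d^{5}}{dx^{5}}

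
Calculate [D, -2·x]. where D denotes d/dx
-2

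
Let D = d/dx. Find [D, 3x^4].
12 x^{3}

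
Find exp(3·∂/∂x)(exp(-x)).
e^{- x - 3}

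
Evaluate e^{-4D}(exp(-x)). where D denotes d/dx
e^{4 - x}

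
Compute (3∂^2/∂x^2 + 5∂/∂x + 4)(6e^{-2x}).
36 e^{- 2 x}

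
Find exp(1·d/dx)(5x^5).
5 x^{5} + 25 x^{4} + 50 x^{3} + 50 x^{2} + 25 x + 5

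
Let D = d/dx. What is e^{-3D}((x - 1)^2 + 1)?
x^{2} - 8 x + 17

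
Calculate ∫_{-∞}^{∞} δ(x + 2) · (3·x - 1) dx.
-7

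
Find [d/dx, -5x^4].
- 20 x^{3}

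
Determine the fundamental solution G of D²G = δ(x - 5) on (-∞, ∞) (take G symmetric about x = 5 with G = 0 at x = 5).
\frac{|x - 5|}{2}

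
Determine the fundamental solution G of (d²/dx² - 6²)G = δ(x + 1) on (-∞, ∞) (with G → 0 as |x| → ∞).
-\frac{e^{-6|x + 1|}}{12}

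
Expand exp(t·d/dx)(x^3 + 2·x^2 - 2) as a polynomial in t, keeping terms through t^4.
t^{3} + t^{2} \left(3 x + 2\right) + t x \left(3 x + 4\right) + x^{3} + 2 x^{2} - 2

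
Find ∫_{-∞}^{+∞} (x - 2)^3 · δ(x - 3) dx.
1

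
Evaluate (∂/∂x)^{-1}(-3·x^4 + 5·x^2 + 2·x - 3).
- \frac{3 x^{5}}{5} + \frac{5 x^{3}}{3} + x^{2} - 3 x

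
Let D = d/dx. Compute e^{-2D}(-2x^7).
- 2 x^{7} + 28 x^{6} - 168 x^{5} + 560 x^{4} - 1120 x^{3} + 1344 x^{2} - 896 x + 256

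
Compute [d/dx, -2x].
-2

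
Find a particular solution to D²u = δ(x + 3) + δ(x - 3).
\frac{|x + 3|}{2} + \frac{|x - 3|}{2}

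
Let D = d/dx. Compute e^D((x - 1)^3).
x^{3}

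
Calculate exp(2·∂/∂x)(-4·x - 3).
- 4 x - 11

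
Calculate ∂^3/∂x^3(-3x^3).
-18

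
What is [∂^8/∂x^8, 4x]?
32\frac{d^{7}}{dx^{7}}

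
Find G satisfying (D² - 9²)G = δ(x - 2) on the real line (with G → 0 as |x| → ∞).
-\frac{e^{-9|x - 2|}}{18}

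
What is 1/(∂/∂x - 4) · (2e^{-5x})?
- \frac{2 e^{- 5 x}}{9}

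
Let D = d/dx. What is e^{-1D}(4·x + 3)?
4 x - 1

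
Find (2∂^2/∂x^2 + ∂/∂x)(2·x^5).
10 x^{3} \left(x + 8\right)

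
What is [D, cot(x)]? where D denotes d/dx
- \frac{1}{\sin^{2}{\left(x \right)}}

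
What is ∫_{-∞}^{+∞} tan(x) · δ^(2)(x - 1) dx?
2 \tan{\left(1 \right)} + 2 \tan^{3}{\left(1 \right)}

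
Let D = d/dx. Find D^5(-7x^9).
- 105840 x^{4}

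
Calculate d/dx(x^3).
3 x^{2}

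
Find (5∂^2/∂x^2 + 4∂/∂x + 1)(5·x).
5 x + 20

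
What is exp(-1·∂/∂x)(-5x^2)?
- 5 x^{2} + 10 x - 5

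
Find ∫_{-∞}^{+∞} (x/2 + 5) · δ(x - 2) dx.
6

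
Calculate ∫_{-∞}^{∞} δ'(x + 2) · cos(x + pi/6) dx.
\cos{\left(\frac{\pi}{3} + 2 \right)}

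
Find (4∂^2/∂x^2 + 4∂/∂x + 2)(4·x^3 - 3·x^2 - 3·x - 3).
8 x^{3} + 42 x^{2} + 66 x - 42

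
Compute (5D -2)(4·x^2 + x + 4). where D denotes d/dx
- 8 x^{2} + 38 x - 3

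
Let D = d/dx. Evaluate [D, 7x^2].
14 x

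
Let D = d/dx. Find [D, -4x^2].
- 8 x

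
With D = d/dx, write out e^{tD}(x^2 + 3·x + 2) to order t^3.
t^{2} + t \left(2 x + 3\right) + x^{2} + 3 x + 2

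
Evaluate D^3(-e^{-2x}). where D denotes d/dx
8 e^{- 2 x}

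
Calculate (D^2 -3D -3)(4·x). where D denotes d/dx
- 12 x - 12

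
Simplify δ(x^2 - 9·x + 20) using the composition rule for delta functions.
\frac{\delta(x - 4) + \delta(x - 5)}{1}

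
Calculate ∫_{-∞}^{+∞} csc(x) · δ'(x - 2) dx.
\cot{\left(2 \right)} \csc{\left(2 \right)}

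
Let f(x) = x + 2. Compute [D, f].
1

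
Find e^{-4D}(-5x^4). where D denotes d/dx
- 5 x^{4} + 80 x^{3} - 480 x^{2} + 1280 x - 1280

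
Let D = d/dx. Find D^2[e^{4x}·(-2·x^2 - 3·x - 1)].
\left(- 32 x^{2} - 80 x - 44\right) e^{4 x}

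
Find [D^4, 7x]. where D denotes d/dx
28D^{3}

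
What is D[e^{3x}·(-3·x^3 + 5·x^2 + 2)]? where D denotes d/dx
\left(- 9 x^{3} + 6 x^{2} + 10 x + 6\right) e^{3 x}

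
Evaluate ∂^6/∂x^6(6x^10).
907200 x^{4}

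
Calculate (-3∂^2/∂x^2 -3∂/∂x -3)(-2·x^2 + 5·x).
6 x^{2} - 3 x - 3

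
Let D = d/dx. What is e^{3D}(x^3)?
x^{3} + 9 x^{2} + 27 x + 27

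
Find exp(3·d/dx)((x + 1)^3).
x^{3} + 12 x^{2} + 48 x + 64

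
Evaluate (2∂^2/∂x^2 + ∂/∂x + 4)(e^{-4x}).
32 e^{- 4 x}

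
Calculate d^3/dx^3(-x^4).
- 24 x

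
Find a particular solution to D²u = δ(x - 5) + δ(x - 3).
\frac{|x - 5|}{2} + \frac{|x - 3|}{2}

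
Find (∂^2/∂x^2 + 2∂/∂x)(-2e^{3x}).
- 30 e^{3 x}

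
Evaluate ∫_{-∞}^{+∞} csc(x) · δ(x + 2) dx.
- \csc{\left(2 \right)}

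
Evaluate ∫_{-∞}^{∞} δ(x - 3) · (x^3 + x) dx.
30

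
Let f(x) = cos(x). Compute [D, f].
- \sin{\left(x \right)}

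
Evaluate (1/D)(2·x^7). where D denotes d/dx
\frac{x^{8}}{4}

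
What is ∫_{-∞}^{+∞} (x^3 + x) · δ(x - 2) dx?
10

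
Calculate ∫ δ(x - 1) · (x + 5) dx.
6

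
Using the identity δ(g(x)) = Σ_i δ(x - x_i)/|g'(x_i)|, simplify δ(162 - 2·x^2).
\frac{\delta(x - 9) + \delta(x + 9)}{36}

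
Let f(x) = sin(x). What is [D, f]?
\cos{\left(x \right)}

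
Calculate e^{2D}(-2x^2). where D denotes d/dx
- 2 x^{2} - 8 x - 8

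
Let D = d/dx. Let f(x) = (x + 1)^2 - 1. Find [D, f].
2 x + 2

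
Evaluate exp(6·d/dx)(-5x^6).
- 5 x^{6} - 180 x^{5} - 2700 x^{4} - 21600 x^{3} - 97200 x^{2} - 233280 x - 233280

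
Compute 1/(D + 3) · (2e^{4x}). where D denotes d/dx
\frac{2 e^{4 x}}{7}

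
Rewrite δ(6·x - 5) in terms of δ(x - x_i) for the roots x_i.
\frac{\delta(x - 5/6)}{6}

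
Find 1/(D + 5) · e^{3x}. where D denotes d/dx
\frac{e^{3 x}}{8}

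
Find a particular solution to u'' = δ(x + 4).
\frac{|x + 4|}{2}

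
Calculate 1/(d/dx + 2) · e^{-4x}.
- \frac{e^{- 4 x}}{2}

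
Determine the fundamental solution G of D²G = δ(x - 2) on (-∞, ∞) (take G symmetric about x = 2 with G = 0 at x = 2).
\frac{|x - 2|}{2}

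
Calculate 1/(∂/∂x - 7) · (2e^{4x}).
- \frac{2 e^{4 x}}{3}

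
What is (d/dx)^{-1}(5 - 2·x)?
- x^{2} + 5 x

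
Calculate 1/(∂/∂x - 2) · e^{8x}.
\frac{e^{8 x}}{6}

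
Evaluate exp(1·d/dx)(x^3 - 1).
x \left(x^{2} + 3 x + 3\right)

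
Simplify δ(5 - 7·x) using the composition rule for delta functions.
\frac{\delta(x - 5/7)}{7}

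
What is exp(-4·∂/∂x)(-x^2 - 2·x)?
- x^{2} + 6 x - 8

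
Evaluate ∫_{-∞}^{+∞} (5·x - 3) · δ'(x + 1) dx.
-5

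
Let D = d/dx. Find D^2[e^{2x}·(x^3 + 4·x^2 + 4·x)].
\left(4 x^{3} + 28 x^{2} + 54 x + 24\right) e^{2 x}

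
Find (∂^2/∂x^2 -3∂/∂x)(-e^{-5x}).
- 40 e^{- 5 x}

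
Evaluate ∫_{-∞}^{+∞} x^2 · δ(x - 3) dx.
9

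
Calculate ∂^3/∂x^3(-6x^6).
- 720 x^{3}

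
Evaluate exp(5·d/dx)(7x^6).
7 x^{6} + 210 x^{5} + 2625 x^{4} + 17500 x^{3} + 65625 x^{2} + 131250 x + 109375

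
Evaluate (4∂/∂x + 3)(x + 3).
3 x + 13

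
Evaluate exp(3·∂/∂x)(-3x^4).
- 3 x^{4} - 36 x^{3} - 162 x^{2} - 324 x - 243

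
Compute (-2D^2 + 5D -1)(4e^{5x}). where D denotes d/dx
- 104 e^{5 x}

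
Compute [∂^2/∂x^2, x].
2\frac{d}{dx}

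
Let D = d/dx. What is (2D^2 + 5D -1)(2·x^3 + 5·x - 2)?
- 2 x^{3} + 30 x^{2} + 19 x + 27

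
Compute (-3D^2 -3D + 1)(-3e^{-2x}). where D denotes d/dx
15 e^{- 2 x}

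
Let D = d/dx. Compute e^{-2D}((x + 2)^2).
x^{2}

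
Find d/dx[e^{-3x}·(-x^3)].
3 x^{2} \left(x - 1\right) e^{- 3 x}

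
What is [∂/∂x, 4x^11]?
44 x^{10}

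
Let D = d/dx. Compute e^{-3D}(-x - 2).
1 - x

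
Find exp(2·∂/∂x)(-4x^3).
- 4 x^{3} - 24 x^{2} - 48 x - 32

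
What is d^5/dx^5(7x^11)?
388080 x^{6}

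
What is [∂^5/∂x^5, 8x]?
40\frac{d^{4}}{dx^{4}}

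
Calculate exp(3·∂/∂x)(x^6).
x^{6} + 18 x^{5} + 135 x^{4} + 540 x^{3} + 1215 x^{2} + 1458 x + 729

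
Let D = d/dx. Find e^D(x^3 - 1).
x \left(x^{2} + 3 x + 3\right)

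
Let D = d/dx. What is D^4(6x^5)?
720 x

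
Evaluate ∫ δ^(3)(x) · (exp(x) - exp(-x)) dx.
-2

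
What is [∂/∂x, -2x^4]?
- 8 x^{3}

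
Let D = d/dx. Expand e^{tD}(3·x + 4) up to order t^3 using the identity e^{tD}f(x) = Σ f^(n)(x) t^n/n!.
3 t + 3 x + 4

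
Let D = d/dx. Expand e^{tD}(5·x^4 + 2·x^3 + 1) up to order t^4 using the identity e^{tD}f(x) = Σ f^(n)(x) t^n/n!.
5 t^{4} + t^{3} \left(20 x + 2\right) + 6 t^{2} x \left(5 x + 1\right) + 2 t x^{2} \left(10 x + 3\right) + 5 x^{4} + 2 x^{3} + 1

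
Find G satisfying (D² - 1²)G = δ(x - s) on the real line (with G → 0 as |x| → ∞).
-\frac{e^{-|x-s|}}{2}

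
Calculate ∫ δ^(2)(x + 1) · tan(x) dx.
- 2 \tan^{3}{\left(1 \right)} - 2 \tan{\left(1 \right)}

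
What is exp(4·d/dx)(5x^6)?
5 x^{6} + 120 x^{5} + 1200 x^{4} + 6400 x^{3} + 19200 x^{2} + 30720 x + 20480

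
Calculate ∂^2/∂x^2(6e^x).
6 e^{x}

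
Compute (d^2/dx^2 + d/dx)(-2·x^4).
8 x^{2} \left(- x - 3\right)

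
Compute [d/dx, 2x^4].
8 x^{3}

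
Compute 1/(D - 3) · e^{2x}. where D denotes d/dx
- e^{2 x}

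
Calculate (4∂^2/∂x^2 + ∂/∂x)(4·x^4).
16 x^{2} \left(x + 12\right)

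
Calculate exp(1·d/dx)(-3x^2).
- 3 x^{2} - 6 x - 3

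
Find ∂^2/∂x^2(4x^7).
168 x^{5}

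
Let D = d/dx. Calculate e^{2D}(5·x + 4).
5 x + 14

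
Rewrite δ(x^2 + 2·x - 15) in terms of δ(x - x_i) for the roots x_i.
\frac{\delta(x + 5) + \delta(x - 3)}{8}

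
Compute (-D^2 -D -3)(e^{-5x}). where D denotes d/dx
- 23 e^{- 5 x}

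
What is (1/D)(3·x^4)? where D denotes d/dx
\frac{3 x^{5}}{5}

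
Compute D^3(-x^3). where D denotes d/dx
-6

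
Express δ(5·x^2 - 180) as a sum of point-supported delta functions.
\frac{\delta(x - 6) + \delta(x + 6)}{60}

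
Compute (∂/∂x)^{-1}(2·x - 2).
x^{2} - 2 x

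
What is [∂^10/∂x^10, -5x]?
-50\frac{d^{9}}{dx^{9}}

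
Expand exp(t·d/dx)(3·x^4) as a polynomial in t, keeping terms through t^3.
3 x \left(4 t^{3} + 6 t^{2} x + 4 t x^{2} + x^{3}\right)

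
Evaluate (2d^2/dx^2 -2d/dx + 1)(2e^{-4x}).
82 e^{- 4 x}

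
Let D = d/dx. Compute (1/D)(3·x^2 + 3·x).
x^{3} + \frac{3 x^{2}}{2}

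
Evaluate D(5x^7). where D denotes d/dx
35 x^{6}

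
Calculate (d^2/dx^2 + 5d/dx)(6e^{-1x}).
- 24 e^{- x}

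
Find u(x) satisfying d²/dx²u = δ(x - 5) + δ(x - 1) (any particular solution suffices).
\frac{|x - 5|}{2} + \frac{|x - 1|}{2}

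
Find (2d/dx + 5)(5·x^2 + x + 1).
25 x^{2} + 25 x + 7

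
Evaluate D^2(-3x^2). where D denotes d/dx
-6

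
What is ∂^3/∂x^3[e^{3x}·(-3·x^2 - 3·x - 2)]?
\left(- 81 x^{2} - 243 x - 189\right) e^{3 x}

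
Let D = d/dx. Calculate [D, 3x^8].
24 x^{7}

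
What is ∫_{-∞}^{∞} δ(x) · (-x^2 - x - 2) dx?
-2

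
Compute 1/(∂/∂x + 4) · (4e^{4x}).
\frac{e^{4 x}}{2}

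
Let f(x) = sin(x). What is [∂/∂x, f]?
\cos{\left(x \right)}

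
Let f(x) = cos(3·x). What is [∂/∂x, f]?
- 3 \sin{\left(3 x \right)}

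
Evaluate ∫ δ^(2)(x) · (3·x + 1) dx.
0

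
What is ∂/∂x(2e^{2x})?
4 e^{2 x}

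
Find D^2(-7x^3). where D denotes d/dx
- 42 x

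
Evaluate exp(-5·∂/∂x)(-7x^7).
- 7 x^{7} + 245 x^{6} - 3675 x^{5} + 30625 x^{4} - 153125 x^{3} + 459375 x^{2} - 765625 x + 546875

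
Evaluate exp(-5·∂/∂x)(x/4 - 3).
\frac{x}{4} - \frac{17}{4}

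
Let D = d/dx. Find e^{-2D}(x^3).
x^{3} - 6 x^{2} + 12 x - 8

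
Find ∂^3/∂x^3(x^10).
720 x^{7}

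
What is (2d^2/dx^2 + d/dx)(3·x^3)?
9 x \left(x + 4\right)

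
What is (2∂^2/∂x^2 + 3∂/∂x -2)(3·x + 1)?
7 - 6 x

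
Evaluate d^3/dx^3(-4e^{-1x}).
4 e^{- x}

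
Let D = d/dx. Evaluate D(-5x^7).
- 35 x^{6}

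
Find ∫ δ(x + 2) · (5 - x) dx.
7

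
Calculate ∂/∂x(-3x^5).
- 15 x^{4}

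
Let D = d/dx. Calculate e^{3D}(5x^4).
5 x^{4} + 60 x^{3} + 270 x^{2} + 540 x + 405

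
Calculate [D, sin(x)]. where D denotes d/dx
\cos{\left(x \right)}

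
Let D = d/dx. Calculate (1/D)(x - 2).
\frac{x^{2}}{2} - 2 x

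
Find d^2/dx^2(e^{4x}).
16 e^{4 x}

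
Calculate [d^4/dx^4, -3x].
-12\frac{d^{3}}{dx^{3}}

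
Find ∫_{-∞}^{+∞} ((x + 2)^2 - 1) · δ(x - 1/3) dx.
\frac{40}{9}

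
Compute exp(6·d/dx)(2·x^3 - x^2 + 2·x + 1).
2 x^{3} + 35 x^{2} + 206 x + 409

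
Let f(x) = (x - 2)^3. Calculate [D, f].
3 \left(x - 2\right)^{2}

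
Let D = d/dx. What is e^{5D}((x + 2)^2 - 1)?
x^{2} + 14 x + 48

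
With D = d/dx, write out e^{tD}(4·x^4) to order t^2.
4 x^{2} \left(6 t^{2} + 4 t x + x^{2}\right)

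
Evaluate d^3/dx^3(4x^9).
2016 x^{6}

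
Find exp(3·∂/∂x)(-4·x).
- 4 x - 12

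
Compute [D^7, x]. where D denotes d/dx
7D^{6}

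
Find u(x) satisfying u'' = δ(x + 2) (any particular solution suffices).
\frac{|x + 2|}{2}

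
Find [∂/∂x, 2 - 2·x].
-2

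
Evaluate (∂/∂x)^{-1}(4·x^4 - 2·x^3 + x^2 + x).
\frac{4 x^{5}}{5} - \frac{x^{4}}{2} + \frac{x^{3}}{3} + \frac{x^{2}}{2}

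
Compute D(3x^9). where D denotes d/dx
27 x^{8}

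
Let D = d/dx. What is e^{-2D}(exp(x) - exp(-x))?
- e^{2 - x} + e^{x - 2}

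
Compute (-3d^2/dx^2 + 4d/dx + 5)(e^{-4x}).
- 59 e^{- 4 x}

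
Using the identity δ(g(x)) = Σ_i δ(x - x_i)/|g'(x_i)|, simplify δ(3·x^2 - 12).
\frac{\delta(x - 2) + \delta(x + 2)}{12}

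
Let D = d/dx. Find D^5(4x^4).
0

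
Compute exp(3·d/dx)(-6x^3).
- 6 x^{3} - 54 x^{2} - 162 x - 162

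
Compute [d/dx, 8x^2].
16 x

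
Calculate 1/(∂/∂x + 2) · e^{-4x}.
- \frac{e^{- 4 x}}{2}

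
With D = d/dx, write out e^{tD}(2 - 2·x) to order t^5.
- 2 t - 2 x + 2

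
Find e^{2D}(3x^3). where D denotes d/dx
3 x^{3} + 18 x^{2} + 36 x + 24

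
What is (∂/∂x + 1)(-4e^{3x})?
- 16 e^{3 x}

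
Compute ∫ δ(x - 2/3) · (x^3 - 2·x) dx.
- \frac{28}{27}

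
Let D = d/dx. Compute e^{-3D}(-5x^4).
- 5 x^{4} + 60 x^{3} - 270 x^{2} + 540 x - 405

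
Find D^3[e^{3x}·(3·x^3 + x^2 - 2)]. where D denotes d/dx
\left(81 x^{3} + 270 x^{2} + 216 x - 18\right) e^{3 x}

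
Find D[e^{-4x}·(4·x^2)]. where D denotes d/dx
8 x \left(1 - 2 x\right) e^{- 4 x}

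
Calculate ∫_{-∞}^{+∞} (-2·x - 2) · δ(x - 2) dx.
-6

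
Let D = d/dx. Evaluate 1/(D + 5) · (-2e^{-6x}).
2 e^{- 6 x}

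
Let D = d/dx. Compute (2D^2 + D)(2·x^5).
10 x^{3} \left(x + 8\right)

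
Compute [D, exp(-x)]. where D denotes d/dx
- e^{- x}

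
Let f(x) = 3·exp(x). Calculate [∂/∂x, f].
3 e^{x}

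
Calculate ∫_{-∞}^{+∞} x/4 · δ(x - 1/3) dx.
\frac{1}{12}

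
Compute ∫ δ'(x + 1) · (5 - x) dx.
1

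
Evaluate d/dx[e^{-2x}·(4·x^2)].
8 x \left(1 - x\right) e^{- 2 x}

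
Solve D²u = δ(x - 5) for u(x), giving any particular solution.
\frac{|x - 5|}{2}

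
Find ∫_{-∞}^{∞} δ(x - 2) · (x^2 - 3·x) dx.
-2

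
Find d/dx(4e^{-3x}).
- 12 e^{- 3 x}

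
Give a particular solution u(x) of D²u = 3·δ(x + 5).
\frac{3|x + 5|}{2}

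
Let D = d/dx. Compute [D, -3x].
-3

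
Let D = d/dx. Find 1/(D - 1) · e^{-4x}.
- \frac{e^{- 4 x}}{5}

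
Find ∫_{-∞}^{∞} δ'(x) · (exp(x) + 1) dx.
-1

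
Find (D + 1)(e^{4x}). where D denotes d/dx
5 e^{4 x}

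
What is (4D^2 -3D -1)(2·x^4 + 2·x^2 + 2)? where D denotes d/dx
- 2 x^{4} - 24 x^{3} + 94 x^{2} - 12 x + 14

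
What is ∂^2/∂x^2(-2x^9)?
- 144 x^{7}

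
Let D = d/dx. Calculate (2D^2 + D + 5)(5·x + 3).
25 x + 20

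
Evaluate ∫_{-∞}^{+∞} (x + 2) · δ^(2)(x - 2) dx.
0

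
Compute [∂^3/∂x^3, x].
3\frac{d^{2}}{dx^{2}}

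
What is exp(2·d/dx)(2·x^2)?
2 x^{2} + 8 x + 8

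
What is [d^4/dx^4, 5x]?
20\frac{d^{3}}{dx^{3}}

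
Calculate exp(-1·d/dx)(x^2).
x^{2} - 2 x + 1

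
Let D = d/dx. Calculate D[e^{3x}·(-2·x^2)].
2 x \left(- 3 x - 2\right) e^{3 x}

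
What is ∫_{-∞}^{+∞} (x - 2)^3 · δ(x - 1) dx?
-1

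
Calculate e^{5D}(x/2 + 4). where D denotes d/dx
\frac{x}{2} + \frac{13}{2}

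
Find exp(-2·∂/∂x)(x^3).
x^{3} - 6 x^{2} + 12 x - 8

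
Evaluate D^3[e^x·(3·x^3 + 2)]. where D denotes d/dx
\left(3 x^{3} + 27 x^{2} + 54 x + 20\right) e^{x}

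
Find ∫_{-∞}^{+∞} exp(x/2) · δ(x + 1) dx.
e^{- \frac{1}{2}}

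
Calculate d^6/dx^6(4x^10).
604800 x^{4}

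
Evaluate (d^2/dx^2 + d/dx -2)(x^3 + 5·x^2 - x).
- 2 x^{3} - 7 x^{2} + 18 x + 9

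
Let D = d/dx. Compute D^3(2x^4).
48 x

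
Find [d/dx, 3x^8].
24 x^{7}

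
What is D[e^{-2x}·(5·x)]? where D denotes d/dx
5 \left(1 - 2 x\right) e^{- 2 x}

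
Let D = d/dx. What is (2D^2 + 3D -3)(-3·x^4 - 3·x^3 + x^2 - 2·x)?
9 x^{4} - 27 x^{3} - 102 x^{2} - 24 x - 2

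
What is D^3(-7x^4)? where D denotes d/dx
- 168 x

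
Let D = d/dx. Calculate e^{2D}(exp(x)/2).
\frac{e^{x + 2}}{2}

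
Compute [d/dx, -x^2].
- 2 x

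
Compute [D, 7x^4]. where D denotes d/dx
28 x^{3}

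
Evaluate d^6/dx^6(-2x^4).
0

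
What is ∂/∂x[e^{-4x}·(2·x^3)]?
x^{2} \left(6 - 8 x\right) e^{- 4 x}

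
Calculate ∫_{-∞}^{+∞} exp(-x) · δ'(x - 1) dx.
e^{-1}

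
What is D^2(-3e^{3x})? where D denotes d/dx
- 27 e^{3 x}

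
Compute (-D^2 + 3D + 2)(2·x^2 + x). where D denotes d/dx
4 x^{2} + 14 x - 1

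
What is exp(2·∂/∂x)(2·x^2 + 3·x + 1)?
2 x^{2} + 11 x + 15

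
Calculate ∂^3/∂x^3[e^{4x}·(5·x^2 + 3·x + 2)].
\left(320 x^{2} + 672 x + 392\right) e^{4 x}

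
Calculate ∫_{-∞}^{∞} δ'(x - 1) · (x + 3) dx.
-1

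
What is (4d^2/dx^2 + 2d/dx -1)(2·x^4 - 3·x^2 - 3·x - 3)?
- 2 x^{4} + 16 x^{3} + 99 x^{2} - 9 x - 27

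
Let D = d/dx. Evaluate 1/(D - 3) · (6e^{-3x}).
- e^{- 3 x}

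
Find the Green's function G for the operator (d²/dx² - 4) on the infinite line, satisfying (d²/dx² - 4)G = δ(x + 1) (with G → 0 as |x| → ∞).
-\frac{e^{-2|x + 1|}}{4}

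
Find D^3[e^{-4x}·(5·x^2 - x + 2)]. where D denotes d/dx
8 \left(- 40 x^{2} + 68 x - 37\right) e^{- 4 x}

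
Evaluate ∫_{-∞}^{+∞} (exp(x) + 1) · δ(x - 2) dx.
1 + e^{2}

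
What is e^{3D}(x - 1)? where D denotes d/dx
x + 2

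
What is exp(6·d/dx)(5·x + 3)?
5 x + 33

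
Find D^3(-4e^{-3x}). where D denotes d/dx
108 e^{- 3 x}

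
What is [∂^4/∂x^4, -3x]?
-12\frac{d^{3}}{dx^{3}}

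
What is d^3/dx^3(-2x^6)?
- 240 x^{3}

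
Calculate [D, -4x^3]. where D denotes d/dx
- 12 x^{2}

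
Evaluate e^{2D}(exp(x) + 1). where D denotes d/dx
e^{x + 2} + 1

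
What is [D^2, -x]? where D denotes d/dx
-2D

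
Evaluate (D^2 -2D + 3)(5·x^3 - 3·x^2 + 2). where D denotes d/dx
3 x \left(5 x^{2} - 13 x + 14\right)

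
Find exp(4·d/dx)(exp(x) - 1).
e^{x + 4} - 1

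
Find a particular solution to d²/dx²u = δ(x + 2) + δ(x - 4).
\frac{|x + 2|}{2} + \frac{|x - 4|}{2}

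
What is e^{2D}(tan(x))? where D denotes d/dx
\tan{\left(x + 2 \right)}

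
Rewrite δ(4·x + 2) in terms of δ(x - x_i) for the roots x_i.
\frac{\delta(x + 1/2)}{4}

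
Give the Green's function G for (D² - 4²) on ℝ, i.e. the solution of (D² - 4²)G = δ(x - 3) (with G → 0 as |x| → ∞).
-\frac{e^{-4|x - 3|}}{8}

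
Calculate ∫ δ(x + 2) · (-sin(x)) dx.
\sin{\left(2 \right)}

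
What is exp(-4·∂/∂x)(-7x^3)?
- 7 x^{3} + 84 x^{2} - 336 x + 448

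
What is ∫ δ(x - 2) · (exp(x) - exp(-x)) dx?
2 \sinh{\left(2 \right)}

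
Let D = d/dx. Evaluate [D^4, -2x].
-8D^{3}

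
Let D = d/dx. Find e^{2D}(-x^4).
- x^{4} - 8 x^{3} - 24 x^{2} - 32 x - 16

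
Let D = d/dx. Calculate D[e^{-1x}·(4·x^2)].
4 x \left(2 - x\right) e^{- x}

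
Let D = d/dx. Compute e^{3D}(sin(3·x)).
\sin{\left(3 x + 9 \right)}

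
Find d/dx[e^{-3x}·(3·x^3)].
9 x^{2} \left(1 - x\right) e^{- 3 x}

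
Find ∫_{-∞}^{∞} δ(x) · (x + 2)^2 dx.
4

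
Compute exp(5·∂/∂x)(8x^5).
8 x^{5} + 200 x^{4} + 2000 x^{3} + 10000 x^{2} + 25000 x + 25000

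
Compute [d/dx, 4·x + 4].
4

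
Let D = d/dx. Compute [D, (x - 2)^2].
2 x - 4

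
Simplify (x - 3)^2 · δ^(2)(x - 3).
2\delta(x - 3)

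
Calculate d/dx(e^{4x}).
4 e^{4 x}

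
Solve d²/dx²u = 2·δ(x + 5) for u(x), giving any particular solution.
|x + 5|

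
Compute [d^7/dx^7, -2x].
-14\frac{d^{6}}{dx^{6}}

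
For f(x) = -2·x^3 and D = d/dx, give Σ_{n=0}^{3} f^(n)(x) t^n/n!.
- 2 t^{3} - 6 t^{2} x - 6 t x^{2} - 2 x^{3}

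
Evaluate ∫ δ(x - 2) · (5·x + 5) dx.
15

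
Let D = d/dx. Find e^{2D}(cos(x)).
\cos{\left(x + 2 \right)}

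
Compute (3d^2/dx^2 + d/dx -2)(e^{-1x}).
0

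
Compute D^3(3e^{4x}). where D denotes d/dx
192 e^{4 x}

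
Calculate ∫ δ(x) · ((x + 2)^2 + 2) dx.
6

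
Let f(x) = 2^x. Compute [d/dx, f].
2^{x} \log{\left(2 \right)}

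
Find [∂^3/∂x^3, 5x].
15\frac{d^{2}}{dx^{2}}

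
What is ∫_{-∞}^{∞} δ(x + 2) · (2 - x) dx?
4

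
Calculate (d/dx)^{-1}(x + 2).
\frac{x^{2}}{2} + 2 x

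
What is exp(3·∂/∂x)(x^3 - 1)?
x^{3} + 9 x^{2} + 27 x + 26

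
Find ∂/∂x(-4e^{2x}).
- 8 e^{2 x}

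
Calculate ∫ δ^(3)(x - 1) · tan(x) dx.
- 6 \tan^{4}{\left(1 \right)} - 8 \tan^{2}{\left(1 \right)} - 2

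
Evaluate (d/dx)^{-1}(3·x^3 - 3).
\frac{3 x^{4}}{4} - 3 x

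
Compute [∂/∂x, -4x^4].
- 16 x^{3}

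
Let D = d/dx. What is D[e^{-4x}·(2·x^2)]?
4 x \left(1 - 2 x\right) e^{- 4 x}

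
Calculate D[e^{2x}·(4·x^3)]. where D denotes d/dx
x^{2} \left(8 x + 12\right) e^{2 x}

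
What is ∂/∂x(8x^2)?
16 x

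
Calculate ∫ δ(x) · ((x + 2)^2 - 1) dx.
3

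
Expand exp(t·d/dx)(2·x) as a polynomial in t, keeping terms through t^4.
2 t + 2 x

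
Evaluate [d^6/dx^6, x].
6\frac{d^{5}}{dx^{5}}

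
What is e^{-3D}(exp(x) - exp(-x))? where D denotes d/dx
- e^{3 - x} + e^{x - 3}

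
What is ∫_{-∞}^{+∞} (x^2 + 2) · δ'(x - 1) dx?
-2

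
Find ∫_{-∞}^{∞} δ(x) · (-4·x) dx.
0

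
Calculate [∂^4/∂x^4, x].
4\frac{d^{3}}{dx^{3}}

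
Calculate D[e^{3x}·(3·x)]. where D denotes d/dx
\left(9 x + 3\right) e^{3 x}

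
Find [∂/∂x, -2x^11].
- 22 x^{10}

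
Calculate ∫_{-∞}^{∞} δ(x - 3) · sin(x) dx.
\sin{\left(3 \right)}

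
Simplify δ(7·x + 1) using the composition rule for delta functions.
\frac{\delta(x + 1/7)}{7}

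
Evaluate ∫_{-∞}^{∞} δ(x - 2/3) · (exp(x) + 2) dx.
e^{\frac{2}{3}} + 2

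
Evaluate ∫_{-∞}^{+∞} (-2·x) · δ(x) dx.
0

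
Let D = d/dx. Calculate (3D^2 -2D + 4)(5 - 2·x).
24 - 8 x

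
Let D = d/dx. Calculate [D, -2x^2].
- 4 x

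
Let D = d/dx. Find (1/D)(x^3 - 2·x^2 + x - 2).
\frac{x^{4}}{4} - \frac{2 x^{3}}{3} + \frac{x^{2}}{2} - 2 x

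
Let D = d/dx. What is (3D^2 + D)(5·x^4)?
20 x^{2} \left(x + 9\right)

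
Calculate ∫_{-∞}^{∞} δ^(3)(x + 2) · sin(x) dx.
\cos{\left(2 \right)}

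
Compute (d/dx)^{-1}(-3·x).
- \frac{3 x^{2}}{2}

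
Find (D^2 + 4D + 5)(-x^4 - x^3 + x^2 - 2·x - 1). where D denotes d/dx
- 5 x^{4} - 21 x^{3} - 19 x^{2} - 8 x - 11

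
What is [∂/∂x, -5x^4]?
- 20 x^{3}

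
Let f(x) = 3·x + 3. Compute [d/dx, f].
3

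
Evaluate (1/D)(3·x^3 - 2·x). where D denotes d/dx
\frac{3 x^{4}}{4} - x^{2}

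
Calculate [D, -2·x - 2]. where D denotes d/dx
-2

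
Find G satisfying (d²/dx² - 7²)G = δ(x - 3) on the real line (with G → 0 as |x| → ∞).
-\frac{e^{-7|x - 3|}}{14}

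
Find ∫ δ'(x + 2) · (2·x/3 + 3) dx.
- \frac{2}{3}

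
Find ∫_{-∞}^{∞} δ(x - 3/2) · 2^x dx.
2 \sqrt{2}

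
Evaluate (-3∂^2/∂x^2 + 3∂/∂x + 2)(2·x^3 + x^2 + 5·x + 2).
4 x^{3} + 20 x^{2} - 20 x + 13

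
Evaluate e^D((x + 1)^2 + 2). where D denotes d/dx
x^{2} + 4 x + 6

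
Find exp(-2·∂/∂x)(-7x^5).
- 7 x^{5} + 70 x^{4} - 280 x^{3} + 560 x^{2} - 560 x + 224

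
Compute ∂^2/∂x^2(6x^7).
252 x^{5}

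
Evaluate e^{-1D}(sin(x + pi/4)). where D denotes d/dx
\sin{\left(x - 1 + \frac{\pi}{4} \right)}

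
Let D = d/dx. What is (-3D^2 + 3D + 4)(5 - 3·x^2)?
- 12 x^{2} - 18 x + 38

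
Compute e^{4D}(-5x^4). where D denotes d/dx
- 5 x^{4} - 80 x^{3} - 480 x^{2} - 1280 x - 1280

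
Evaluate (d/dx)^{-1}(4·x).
2 x^{2}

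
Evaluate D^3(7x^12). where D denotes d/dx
9240 x^{9}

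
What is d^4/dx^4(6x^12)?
71280 x^{8}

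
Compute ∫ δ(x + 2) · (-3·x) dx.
6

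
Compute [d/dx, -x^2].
- 2 x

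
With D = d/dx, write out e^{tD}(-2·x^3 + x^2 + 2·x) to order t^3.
- 2 t^{3} + t^{2} \left(1 - 6 x\right) + 2 t \left(- 3 x^{2} + x + 1\right) - 2 x^{3} + x^{2} + 2 x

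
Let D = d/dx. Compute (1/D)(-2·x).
- x^{2}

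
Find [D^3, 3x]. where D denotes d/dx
9D^{2}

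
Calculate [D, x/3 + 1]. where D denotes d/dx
\frac{1}{3}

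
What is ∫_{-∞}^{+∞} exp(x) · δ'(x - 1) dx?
- e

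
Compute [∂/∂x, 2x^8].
16 x^{7}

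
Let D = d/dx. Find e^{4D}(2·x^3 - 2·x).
2 x^{3} + 24 x^{2} + 94 x + 120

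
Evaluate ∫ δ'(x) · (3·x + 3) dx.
-3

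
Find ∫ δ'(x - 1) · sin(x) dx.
- \cos{\left(1 \right)}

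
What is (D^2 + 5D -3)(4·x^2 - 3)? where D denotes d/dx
- 12 x^{2} + 40 x + 17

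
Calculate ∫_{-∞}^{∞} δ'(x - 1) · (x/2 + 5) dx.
- \frac{1}{2}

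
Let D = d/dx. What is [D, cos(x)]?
- \sin{\left(x \right)}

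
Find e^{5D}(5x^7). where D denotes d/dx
5 x^{7} + 175 x^{6} + 2625 x^{5} + 21875 x^{4} + 109375 x^{3} + 328125 x^{2} + 546875 x + 390625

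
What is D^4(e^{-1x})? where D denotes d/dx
e^{- x}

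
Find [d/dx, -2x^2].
- 4 x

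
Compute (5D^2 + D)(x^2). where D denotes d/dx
2 x + 10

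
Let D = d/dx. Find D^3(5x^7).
1050 x^{4}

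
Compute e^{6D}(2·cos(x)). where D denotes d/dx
2 \cos{\left(x + 6 \right)}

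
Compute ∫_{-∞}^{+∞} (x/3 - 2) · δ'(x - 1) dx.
- \frac{1}{3}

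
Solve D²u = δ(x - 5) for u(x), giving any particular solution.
\frac{|x - 5|}{2}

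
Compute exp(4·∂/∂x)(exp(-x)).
e^{- x - 4}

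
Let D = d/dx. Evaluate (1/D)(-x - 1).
- \frac{x^{2}}{2} - x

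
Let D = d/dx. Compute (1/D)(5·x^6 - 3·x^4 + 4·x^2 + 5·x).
\frac{5 x^{7}}{7} - \frac{3 x^{5}}{5} + \frac{4 x^{3}}{3} + \frac{5 x^{2}}{2}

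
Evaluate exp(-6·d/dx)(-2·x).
12 - 2 x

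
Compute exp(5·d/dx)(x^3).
x^{3} + 15 x^{2} + 75 x + 125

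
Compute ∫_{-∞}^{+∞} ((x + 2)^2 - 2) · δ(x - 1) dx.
7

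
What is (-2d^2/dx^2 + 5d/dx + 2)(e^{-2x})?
- 16 e^{- 2 x}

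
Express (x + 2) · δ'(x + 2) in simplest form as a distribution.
-\delta(x + 2)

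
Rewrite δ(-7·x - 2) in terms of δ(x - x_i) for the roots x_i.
\frac{\delta(x + 2/7)}{7}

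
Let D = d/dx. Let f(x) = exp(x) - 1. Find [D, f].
e^{x}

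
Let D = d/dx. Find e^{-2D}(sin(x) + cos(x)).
\sqrt{2} \cos{\left(- x + \frac{\pi}{4} + 2 \right)}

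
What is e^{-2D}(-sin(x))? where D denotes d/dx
- \sin{\left(x - 2 \right)}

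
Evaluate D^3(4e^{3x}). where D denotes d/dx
108 e^{3 x}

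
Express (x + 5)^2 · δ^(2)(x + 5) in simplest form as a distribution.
2\delta(x + 5)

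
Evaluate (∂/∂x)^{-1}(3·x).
\frac{3 x^{2}}{2}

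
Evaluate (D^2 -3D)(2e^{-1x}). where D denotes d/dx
8 e^{- x}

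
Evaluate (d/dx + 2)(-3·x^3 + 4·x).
- 6 x^{3} - 9 x^{2} + 8 x + 4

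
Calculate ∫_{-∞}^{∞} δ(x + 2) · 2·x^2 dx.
8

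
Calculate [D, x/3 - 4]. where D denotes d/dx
\frac{1}{3}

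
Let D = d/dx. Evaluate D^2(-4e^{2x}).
- 16 e^{2 x}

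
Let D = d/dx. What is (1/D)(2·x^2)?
\frac{2 x^{3}}{3}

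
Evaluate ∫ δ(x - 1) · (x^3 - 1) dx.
0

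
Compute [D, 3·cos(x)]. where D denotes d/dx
- 3 \sin{\left(x \right)}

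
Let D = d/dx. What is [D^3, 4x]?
12D^{2}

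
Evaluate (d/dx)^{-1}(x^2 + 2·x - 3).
\frac{x^{3}}{3} + x^{2} - 3 x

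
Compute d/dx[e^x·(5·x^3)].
5 x^{2} \left(x + 3\right) e^{x}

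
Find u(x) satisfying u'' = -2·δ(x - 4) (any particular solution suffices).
-|x - 4|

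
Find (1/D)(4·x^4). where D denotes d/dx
\frac{4 x^{5}}{5}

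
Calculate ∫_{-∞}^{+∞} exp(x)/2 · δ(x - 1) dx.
\frac{e}{2}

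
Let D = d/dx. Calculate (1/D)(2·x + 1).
x^{2} + x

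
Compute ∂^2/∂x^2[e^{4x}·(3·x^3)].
6 x \left(8 x^{2} + 12 x + 3\right) e^{4 x}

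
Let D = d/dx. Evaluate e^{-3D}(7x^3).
7 x^{3} - 63 x^{2} + 189 x - 189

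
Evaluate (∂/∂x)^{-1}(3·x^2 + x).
x^{3} + \frac{x^{2}}{2}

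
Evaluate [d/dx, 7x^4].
28 x^{3}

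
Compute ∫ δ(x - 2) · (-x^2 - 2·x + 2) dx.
-6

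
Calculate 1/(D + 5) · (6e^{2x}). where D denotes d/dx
\frac{6 e^{2 x}}{7}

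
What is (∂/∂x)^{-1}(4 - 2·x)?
- x^{2} + 4 x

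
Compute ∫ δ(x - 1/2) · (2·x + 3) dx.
4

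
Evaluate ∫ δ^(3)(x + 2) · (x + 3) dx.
0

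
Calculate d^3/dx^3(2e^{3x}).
54 e^{3 x}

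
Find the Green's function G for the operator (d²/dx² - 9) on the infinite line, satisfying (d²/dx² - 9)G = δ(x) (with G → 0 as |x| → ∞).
-\frac{e^{-3|x|}}{6}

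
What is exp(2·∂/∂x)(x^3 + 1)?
x^{3} + 6 x^{2} + 12 x + 9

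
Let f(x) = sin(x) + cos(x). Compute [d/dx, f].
- \sin{\left(x \right)} + \cos{\left(x \right)}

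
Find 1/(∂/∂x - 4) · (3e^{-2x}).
- \frac{e^{- 2 x}}{2}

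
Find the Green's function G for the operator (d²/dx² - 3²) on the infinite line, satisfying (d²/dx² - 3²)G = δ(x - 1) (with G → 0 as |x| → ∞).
-\frac{e^{-3|x - 1|}}{6}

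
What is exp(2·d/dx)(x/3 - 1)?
\frac{x}{3} - \frac{1}{3}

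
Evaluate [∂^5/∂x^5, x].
5\frac{d^{4}}{dx^{4}}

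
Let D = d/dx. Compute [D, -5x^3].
- 15 x^{2}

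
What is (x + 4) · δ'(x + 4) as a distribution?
-\delta(x + 4)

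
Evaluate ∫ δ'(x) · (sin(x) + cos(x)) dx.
-1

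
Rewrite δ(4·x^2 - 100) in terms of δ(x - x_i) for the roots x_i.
\frac{\delta(x - 5) + \delta(x + 5)}{40}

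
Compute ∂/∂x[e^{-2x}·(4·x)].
4 \left(1 - 2 x\right) e^{- 2 x}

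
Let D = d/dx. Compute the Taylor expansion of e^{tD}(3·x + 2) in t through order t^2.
3 t + 3 x + 2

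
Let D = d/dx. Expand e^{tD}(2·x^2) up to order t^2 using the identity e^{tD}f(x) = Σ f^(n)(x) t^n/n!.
2 t^{2} + 4 t x + 2 x^{2}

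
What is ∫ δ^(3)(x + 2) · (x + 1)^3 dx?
-6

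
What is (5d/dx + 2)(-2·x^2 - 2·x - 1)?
- 4 x^{2} - 24 x - 12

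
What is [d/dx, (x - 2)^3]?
3 \left(x - 2\right)^{2}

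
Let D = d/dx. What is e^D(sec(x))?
\sec{\left(x + 1 \right)}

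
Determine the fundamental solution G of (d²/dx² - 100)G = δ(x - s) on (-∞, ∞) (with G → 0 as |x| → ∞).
-\frac{e^{-10|x-s|}}{20}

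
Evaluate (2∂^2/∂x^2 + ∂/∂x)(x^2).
2 x + 4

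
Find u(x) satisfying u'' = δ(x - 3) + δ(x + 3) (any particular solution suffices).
\frac{|x - 3|}{2} + \frac{|x + 3|}{2}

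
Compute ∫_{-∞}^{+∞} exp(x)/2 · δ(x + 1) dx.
\frac{1}{2 e}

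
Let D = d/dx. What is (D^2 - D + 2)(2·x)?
4 x - 2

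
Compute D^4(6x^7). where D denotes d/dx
5040 x^{3}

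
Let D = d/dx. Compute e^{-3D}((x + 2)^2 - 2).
x^{2} - 2 x - 1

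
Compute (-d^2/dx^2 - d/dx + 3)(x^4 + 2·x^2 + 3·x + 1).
3 x^{4} - 4 x^{3} - 6 x^{2} + 5 x - 4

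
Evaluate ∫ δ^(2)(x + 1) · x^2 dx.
2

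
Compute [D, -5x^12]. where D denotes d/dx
- 60 x^{11}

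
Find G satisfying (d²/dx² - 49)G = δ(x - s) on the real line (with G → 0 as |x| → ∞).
-\frac{e^{-7|x-s|}}{14}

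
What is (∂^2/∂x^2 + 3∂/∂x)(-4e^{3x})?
- 72 e^{3 x}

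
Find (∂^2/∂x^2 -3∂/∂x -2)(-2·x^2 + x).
4 x^{2} + 10 x - 7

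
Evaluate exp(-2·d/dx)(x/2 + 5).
\frac{x}{2} + 4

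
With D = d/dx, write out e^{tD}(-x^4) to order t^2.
x^{2} \left(- 6 t^{2} - 4 t x - x^{2}\right)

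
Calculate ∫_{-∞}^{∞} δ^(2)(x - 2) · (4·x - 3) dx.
0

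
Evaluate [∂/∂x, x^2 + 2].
2 x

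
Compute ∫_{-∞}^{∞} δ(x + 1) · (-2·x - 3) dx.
-1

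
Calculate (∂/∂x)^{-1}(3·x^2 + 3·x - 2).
x^{3} + \frac{3 x^{2}}{2} - 2 x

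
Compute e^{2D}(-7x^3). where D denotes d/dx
- 7 x^{3} - 42 x^{2} - 84 x - 56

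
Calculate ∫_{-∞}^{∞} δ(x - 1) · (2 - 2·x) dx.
0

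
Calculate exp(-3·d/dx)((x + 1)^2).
x^{2} - 4 x + 4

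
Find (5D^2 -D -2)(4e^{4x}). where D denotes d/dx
296 e^{4 x}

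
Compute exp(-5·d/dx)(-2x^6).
- 2 x^{6} + 60 x^{5} - 750 x^{4} + 5000 x^{3} - 18750 x^{2} + 37500 x - 31250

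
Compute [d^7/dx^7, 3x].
21\frac{d^{6}}{dx^{6}}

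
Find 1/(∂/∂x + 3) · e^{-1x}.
\frac{e^{- x}}{2}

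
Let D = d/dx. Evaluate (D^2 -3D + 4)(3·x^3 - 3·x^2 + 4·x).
12 x^{3} - 39 x^{2} + 52 x - 18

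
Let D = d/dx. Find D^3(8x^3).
48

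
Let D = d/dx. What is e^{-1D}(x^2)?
x^{2} - 2 x + 1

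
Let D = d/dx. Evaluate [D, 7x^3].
21 x^{2}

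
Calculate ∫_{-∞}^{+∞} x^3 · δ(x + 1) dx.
-1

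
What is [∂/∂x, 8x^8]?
64 x^{7}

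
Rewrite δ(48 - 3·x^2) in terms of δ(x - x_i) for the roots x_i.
\frac{\delta(x - 4) + \delta(x + 4)}{24}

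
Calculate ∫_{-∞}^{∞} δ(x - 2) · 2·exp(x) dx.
2 e^{2}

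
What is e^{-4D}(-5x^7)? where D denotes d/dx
- 5 x^{7} + 140 x^{6} - 1680 x^{5} + 11200 x^{4} - 44800 x^{3} + 107520 x^{2} - 143360 x + 81920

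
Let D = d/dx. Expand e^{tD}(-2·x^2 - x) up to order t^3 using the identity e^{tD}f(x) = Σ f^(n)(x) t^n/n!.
- 2 t^{2} - t \left(4 x + 1\right) - 2 x^{2} - x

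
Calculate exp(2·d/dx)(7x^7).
7 x^{7} + 98 x^{6} + 588 x^{5} + 1960 x^{4} + 3920 x^{3} + 4704 x^{2} + 3136 x + 896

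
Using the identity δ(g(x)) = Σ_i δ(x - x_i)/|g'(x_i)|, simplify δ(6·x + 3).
\frac{\delta(x + 1/2)}{6}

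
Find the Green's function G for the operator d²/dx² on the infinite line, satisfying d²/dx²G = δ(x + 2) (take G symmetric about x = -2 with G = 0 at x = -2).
\frac{|x + 2|}{2}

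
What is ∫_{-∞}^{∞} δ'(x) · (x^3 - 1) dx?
0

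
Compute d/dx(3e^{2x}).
6 e^{2 x}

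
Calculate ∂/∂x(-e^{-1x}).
e^{- x}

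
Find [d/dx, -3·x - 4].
-3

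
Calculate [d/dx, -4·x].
-4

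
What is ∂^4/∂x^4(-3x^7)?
- 2520 x^{3}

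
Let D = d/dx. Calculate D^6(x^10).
151200 x^{4}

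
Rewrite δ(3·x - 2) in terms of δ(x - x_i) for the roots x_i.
\frac{\delta(x - 2/3)}{3}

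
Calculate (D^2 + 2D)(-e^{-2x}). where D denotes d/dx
0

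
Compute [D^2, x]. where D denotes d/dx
2D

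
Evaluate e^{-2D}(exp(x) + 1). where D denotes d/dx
e^{x - 2} + 1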